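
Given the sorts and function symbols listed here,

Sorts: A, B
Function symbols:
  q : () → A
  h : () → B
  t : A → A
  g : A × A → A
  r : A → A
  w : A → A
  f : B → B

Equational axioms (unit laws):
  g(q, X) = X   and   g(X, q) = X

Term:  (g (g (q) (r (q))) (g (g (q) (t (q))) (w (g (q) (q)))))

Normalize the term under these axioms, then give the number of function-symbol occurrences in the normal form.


1. (g (g (q) (r (q))) (g (g (q) (t (q))) (w (g (q) (q)))))  →  (g (r (q)) (g (g (q) (t (q))) (w (g (q) (q)))))
2. (g (r (q)) (g (g (q) (t (q))) (w (g (q) (q)))))  →  (g (r (q)) (g (t (q)) (w (g (q) (q)))))
3. (g (r (q)) (g (t (q)) (w (g (q) (q)))))  →  (g (r (q)) (g (t (q)) (w (q))))
normal form: (g (r (q)) (g (t (q)) (w (q))))

size = 8


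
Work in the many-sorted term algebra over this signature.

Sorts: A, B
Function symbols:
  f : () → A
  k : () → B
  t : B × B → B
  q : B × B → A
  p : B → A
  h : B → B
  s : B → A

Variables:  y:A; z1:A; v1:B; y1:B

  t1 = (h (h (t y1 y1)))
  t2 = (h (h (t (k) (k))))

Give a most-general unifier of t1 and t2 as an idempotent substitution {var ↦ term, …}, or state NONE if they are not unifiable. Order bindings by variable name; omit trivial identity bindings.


{y1 ↦ (k)}


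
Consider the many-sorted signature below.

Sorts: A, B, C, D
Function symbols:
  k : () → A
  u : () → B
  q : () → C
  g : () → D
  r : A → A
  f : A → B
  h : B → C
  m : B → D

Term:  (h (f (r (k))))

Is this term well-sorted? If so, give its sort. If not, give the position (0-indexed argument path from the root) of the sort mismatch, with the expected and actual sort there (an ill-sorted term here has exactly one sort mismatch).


well-sorted; sort = C

      (k) : A
    (r (k)) : A
  (f (r (k))) : B
(h (f (r (k)))) : C


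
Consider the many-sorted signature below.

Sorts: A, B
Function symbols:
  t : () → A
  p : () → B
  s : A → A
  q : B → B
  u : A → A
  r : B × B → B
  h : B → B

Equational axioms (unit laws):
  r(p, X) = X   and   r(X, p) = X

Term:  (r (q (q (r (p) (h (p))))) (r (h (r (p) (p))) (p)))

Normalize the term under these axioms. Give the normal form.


1. (r (q (q (r (p) (h (p))))) (r (h (r (p) (p))) (p)))  →  (r (q (q (h (p)))) (r (h (r (p) (p))) (p)))
2. (r (q (q (h (p)))) (r (h (r (p) (p))) (p)))  →  (r (q (q (h (p)))) (h (r (p) (p))))
3. (r (q (q (h (p)))) (h (r (p) (p))))  →  (r (q (q (h (p)))) (h (p)))

normal form = (r (q (q (h (p)))) (h (p)))


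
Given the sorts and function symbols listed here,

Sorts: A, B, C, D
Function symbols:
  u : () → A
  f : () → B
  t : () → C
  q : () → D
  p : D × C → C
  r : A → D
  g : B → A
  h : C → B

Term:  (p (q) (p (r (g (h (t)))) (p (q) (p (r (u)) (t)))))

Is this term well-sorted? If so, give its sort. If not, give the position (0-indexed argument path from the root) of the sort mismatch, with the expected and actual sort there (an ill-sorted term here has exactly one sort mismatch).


well-sorted; sort = C

  (q) : D
          (t) : C
        (h (t)) : B
      (g (h (t))) : A
    (r (g (h (t)))) : D
      (q) : D
          (u) : A
        (r (u)) : D
        (t) : C
      (p (r (u)) (t)) : C
    (p (q) (p (r (u)) (t))) : C
  (p (r (g (h (t)))) (p (q) (p (r (u)) (t)))) : C
(p (q) (p (r (g (h (t)))) (p (q) (p (r (u)) (t))))) : C


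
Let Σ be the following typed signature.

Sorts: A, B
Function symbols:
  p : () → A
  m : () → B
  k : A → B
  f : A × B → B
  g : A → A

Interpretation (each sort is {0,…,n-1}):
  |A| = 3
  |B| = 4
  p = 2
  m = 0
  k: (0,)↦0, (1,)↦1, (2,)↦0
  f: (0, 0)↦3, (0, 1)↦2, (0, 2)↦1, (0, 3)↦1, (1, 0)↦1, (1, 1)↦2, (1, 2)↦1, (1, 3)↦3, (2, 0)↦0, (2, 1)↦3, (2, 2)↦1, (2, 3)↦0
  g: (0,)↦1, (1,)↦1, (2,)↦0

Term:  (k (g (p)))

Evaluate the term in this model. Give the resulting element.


value = 0

  p = 2
  (g (p)) = g(2,) = 0
  (k (g (p))) = k(0,) = 0


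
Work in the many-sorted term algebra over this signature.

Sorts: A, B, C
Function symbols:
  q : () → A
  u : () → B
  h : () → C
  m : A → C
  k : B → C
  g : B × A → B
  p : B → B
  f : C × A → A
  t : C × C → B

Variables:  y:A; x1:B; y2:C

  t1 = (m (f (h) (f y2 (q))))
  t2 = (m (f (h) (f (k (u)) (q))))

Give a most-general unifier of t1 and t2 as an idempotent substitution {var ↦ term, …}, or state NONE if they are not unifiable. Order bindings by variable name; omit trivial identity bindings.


{y2 ↦ (k (u))}


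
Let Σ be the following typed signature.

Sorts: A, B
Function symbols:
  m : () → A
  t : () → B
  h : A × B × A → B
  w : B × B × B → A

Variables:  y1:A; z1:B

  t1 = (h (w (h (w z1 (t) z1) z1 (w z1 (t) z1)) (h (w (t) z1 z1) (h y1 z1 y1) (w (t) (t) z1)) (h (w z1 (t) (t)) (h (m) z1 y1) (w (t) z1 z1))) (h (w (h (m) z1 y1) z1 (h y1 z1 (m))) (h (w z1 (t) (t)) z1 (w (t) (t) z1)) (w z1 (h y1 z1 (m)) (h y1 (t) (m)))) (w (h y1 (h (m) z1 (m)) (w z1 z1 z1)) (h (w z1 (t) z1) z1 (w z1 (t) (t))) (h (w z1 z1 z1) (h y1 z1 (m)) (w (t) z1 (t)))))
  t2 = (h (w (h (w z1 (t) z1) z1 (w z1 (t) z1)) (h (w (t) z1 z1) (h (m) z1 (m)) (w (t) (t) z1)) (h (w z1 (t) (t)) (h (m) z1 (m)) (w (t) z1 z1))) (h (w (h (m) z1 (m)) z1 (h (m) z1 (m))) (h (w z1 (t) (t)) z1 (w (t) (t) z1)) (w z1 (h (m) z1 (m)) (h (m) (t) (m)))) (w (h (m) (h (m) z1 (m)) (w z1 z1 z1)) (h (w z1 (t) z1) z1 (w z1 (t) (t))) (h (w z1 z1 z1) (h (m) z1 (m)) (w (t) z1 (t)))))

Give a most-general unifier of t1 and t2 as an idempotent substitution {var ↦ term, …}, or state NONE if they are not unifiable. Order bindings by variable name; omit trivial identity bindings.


{y1 ↦ (m)}


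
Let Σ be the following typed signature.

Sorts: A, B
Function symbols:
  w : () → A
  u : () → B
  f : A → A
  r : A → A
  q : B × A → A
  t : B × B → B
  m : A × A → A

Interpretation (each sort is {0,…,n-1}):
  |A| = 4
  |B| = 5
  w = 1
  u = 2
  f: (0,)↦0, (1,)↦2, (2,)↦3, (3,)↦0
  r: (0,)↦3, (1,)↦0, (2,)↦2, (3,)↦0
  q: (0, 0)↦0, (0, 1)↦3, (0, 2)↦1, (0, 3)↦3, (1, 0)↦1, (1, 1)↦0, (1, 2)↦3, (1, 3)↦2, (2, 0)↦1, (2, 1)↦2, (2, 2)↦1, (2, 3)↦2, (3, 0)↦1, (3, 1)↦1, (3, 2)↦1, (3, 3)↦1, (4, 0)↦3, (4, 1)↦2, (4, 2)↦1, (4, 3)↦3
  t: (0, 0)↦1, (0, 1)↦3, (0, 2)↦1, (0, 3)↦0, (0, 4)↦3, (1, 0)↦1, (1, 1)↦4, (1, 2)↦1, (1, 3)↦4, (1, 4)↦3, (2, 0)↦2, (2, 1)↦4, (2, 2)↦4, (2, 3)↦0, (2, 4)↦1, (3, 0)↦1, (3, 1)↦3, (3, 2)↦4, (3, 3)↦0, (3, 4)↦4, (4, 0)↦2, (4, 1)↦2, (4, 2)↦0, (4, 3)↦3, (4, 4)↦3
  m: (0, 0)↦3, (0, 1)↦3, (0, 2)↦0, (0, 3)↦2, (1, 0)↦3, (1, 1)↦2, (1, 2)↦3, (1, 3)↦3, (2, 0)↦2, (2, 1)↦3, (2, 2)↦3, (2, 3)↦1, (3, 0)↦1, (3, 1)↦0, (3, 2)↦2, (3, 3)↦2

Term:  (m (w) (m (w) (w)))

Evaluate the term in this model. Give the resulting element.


  w = 1
  w = 1
  w = 1
  (m (w) (w)) = m(1, 1) = 2
  (m (w) (m (w) (w))) = m(1, 2) = 3

value = 3


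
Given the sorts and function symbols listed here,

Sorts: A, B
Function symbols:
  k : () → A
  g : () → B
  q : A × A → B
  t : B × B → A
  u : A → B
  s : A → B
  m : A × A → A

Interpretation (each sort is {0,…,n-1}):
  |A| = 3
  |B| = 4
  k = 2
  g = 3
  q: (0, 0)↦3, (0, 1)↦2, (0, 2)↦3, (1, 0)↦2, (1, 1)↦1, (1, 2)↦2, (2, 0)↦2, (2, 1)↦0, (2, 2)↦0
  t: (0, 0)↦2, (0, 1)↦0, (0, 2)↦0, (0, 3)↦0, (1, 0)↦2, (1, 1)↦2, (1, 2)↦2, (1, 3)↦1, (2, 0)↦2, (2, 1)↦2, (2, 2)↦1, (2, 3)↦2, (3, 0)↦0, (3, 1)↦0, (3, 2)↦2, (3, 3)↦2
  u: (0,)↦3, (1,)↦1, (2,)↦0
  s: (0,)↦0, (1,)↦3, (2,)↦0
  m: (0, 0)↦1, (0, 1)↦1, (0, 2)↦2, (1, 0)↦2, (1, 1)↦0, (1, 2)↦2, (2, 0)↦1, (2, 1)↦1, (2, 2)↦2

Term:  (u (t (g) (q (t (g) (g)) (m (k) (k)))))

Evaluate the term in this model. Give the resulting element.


value = 3

  g = 3
  g = 3
  g = 3
  (t (g) (g)) = t(3, 3) = 2
  k = 2
  k = 2
  (m (k) (k)) = m(2, 2) = 2
  (q (t (g) (g)) (m (k) (k))) = q(2, 2) = 0
  (t (g) (q (t (g) (g)) (m (k) (k)))) = t(3, 0) = 0
  (u (t (g) (q (t (g) (g)) (m (k) (k))))) = u(0,) = 3


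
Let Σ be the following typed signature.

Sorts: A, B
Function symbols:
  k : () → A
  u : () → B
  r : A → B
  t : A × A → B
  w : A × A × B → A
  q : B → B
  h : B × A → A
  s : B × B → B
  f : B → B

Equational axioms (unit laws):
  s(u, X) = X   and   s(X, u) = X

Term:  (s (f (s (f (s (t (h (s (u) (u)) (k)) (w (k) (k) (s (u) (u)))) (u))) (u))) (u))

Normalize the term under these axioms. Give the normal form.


1. (s (f (s (f (s (t (h (s (u) (u)) (k)) (w (k) (k) (s (u) (u)))) (u))) (u))) (u))  →  (f (s (f (s (t (h (s (u) (u)) (k)) (w (k) (k) (s (u) (u)))) (u))) (u)))
2. (f (s (f (s (t (h (s (u) (u)) (k)) (w (k) (k) (s (u) (u)))) (u))) (u)))  →  (f (f (s (t (h (s (u) (u)) (k)) (w (k) (k) (s (u) (u)))) (u))))
3. (f (f (s (t (h (s (u) (u)) (k)) (w (k) (k) (s (u) (u)))) (u))))  →  (f (f (t (h (s (u) (u)) (k)) (w (k) (k) (s (u) (u))))))
4. (f (f (t (h (s (u) (u)) (k)) (w (k) (k) (s (u) (u))))))  →  (f (f (t (h (u) (k)) (w (k) (k) (s (u) (u))))))
5. (f (f (t (h (u) (k)) (w (k) (k) (s (u) (u))))))  →  (f (f (t (h (u) (k)) (w (k) (k) (u)))))

normal form = (f (f (t (h (u) (k)) (w (k) (k) (u)))))


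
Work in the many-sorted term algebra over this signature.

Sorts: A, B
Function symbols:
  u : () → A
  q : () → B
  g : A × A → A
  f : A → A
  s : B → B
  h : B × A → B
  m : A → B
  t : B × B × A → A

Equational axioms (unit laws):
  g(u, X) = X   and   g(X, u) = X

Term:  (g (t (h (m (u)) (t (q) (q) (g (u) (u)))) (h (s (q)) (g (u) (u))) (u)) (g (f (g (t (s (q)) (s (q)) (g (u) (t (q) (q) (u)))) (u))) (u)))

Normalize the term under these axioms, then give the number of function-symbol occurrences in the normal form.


size = 24

1. (g (t (h (m (u)) (t (q) (q) (g (u) (u)))) (h (s (q)) (g (u) (u))) (u)) (g (f (g (t (s (q)) (s (q)) (g (u) (t (q) (q) (u)))) (u))) (u)))  →  (g (t (h (m (u)) (t (q) (q) (u))) (h (s (q)) (g (u) (u))) (u)) (g (f (g (t (s (q)) (s (q)) (g (u) (t (q) (q) (u)))) (u))) (u)))
2. (g (t (h (m (u)) (t (q) (q) (u))) (h (s (q)) (g (u) (u))) (u)) (g (f (g (t (s (q)) (s (q)) (g (u) (t (q) (q) (u)))) (u))) (u)))  →  (g (t (h (m (u)) (t (q) (q) (u))) (h (s (q)) (u)) (u)) (g (f (g (t (s (q)) (s (q)) (g (u) (t (q) (q) (u)))) (u))) (u)))
3. (g (t (h (m (u)) (t (q) (q) (u))) (h (s (q)) (u)) (u)) (g (f (g (t (s (q)) (s (q)) (g (u) (t (q) (q) (u)))) (u))) (u)))  →  (g (t (h (m (u)) (t (q) (q) (u))) (h (s (q)) (u)) (u)) (f (g (t (s (q)) (s (q)) (g (u) (t (q) (q) (u)))) (u))))
4. (g (t (h (m (u)) (t (q) (q) (u))) (h (s (q)) (u)) (u)) (f (g (t (s (q)) (s (q)) (g (u) (t (q) (q) (u)))) (u))))  →  (g (t (h (m (u)) (t (q) (q) (u))) (h (s (q)) (u)) (u)) (f (t (s (q)) (s (q)) (g (u) (t (q) (q) (u))))))
5. (g (t (h (m (u)) (t (q) (q) (u))) (h (s (q)) (u)) (u)) (f (t (s (q)) (s (q)) (g (u) (t (q) (q) (u))))))  →  (g (t (h (m (u)) (t (q) (q) (u))) (h (s (q)) (u)) (u)) (f (t (s (q)) (s (q)) (t (q) (q) (u)))))
normal form: (g (t (h (m (u)) (t (q) (q) (u))) (h (s (q)) (u)) (u)) (f (t (s (q)) (s (q)) (t (q) (q) (u)))))


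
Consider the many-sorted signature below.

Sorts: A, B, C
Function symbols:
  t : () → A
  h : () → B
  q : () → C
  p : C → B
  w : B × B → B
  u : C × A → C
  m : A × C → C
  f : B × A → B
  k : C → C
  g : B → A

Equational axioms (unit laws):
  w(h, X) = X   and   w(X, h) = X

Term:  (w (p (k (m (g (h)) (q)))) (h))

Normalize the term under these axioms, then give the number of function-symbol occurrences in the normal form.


size = 6

1. (w (p (k (m (g (h)) (q)))) (h))  →  (p (k (m (g (h)) (q))))
normal form: (p (k (m (g (h)) (q))))


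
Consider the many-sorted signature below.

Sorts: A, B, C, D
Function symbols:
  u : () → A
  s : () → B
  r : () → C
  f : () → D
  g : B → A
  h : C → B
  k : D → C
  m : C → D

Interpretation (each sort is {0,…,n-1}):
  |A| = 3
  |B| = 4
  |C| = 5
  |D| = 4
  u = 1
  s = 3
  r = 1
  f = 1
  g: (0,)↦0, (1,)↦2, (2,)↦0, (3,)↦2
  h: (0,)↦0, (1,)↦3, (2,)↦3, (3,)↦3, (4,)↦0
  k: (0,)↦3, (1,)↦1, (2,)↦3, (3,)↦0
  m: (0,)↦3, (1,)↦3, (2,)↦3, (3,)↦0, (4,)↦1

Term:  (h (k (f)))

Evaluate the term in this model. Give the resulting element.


  f = 1
  (k (f)) = k(1,) = 1
  (h (k (f))) = h(1,) = 3

value = 3


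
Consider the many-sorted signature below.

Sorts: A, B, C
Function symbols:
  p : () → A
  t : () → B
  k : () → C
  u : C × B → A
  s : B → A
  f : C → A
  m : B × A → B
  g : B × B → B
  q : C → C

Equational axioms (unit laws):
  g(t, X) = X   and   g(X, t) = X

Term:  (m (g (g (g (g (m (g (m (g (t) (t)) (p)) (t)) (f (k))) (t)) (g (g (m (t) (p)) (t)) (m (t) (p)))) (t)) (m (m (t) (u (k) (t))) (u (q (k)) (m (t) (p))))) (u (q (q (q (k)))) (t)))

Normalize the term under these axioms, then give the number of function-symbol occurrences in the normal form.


size = 34

1. (m (g (g (g (g (m (g (m (g (t) (t)) (p)) (t)) (f (k))) (t)) (g (g (m (t) (p)) (t)) (m (t) (p)))) (t)) (m (m (t) (u (k) (t))) (u (q (k)) (m (t) (p))))) (u (q (q (q (k)))) (t)))  →  (m (g (g (g (m (g (m (g (t) (t)) (p)) (t)) (f (k))) (t)) (g (g (m (t) (p)) (t)) (m (t) (p)))) (m (m (t) (u (k) (t))) (u (q (k)) (m (t) (p))))) (u (q (q (q (k)))) (t)))
2. (m (g (g (g (m (g (m (g (t) (t)) (p)) (t)) (f (k))) (t)) (g (g (m (t) (p)) (t)) (m (t) (p)))) (m (m (t) (u (k) (t))) (u (q (k)) (m (t) (p))))) (u (q (q (q (k)))) (t)))  →  (m (g (g (m (g (m (g (t) (t)) (p)) (t)) (f (k))) (g (g (m (t) (p)) (t)) (m (t) (p)))) (m (m (t) (u (k) (t))) (u (q (k)) (m (t) (p))))) (u (q (q (q (k)))) (t)))
3. (m (g (g (m (g (m (g (t) (t)) (p)) (t)) (f (k))) (g (g (m (t) (p)) (t)) (m (t) (p)))) (m (m (t) (u (k) (t))) (u (q (k)) (m (t) (p))))) (u (q (q (q (k)))) (t)))  →  (m (g (g (m (m (g (t) (t)) (p)) (f (k))) (g (g (m (t) (p)) (t)) (m (t) (p)))) (m (m (t) (u (k) (t))) (u (q (k)) (m (t) (p))))) (u (q (q (q (k)))) (t)))
4. (m (g (g (m (m (g (t) (t)) (p)) (f (k))) (g (g (m (t) (p)) (t)) (m (t) (p)))) (m (m (t) (u (k) (t))) (u (q (k)) (m (t) (p))))) (u (q (q (q (k)))) (t)))  →  (m (g (g (m (m (t) (p)) (f (k))) (g (g (m (t) (p)) (t)) (m (t) (p)))) (m (m (t) (u (k) (t))) (u (q (k)) (m (t) (p))))) (u (q (q (q (k)))) (t)))
5. (m (g (g (m (m (t) (p)) (f (k))) (g (g (m (t) (p)) (t)) (m (t) (p)))) (m (m (t) (u (k) (t))) (u (q (k)) (m (t) (p))))) (u (q (q (q (k)))) (t)))  →  (m (g (g (m (m (t) (p)) (f (k))) (g (m (t) (p)) (m (t) (p)))) (m (m (t) (u (k) (t))) (u (q (k)) (m (t) (p))))) (u (q (q (q (k)))) (t)))
normal form: (m (g (g (m (m (t) (p)) (f (k))) (g (m (t) (p)) (m (t) (p)))) (m (m (t) (u (k) (t))) (u (q (k)) (m (t) (p))))) (u (q (q (q (k)))) (t)))


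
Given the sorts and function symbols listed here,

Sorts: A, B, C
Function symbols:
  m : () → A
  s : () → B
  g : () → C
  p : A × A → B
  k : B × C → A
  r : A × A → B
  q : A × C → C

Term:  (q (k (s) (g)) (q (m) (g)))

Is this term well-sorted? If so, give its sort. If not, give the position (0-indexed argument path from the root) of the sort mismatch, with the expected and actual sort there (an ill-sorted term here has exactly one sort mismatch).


well-sorted; sort = C

    (s) : B
    (g) : C
  (k (s) (g)) : A
    (m) : A
    (g) : C
  (q (m) (g)) : C
(q (k (s) (g)) (q (m) (g))) : C


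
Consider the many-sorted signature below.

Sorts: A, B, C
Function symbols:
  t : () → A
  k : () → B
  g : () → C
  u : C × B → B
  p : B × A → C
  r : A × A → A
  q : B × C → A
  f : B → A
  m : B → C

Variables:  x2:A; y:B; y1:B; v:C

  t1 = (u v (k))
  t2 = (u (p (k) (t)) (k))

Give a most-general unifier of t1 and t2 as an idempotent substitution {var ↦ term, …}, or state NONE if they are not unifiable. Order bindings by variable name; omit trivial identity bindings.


{v ↦ (p (k) (t))}


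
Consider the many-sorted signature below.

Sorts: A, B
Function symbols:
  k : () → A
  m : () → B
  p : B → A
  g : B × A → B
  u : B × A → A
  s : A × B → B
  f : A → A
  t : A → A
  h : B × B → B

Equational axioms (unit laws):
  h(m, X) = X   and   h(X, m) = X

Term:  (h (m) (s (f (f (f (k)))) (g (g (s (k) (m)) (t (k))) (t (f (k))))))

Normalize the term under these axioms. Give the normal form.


normal form = (s (f (f (f (k)))) (g (g (s (k) (m)) (t (k))) (t (f (k)))))

1. (h (m) (s (f (f (f (k)))) (g (g (s (k) (m)) (t (k))) (t (f (k))))))  →  (s (f (f (f (k)))) (g (g (s (k) (m)) (t (k))) (t (f (k)))))


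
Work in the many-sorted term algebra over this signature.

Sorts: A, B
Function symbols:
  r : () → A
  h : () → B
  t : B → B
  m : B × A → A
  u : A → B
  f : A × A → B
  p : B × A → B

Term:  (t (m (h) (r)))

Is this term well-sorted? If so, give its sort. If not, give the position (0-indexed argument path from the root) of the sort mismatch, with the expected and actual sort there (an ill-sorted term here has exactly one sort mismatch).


    (h) : B
    (r) : A
  (m (h) (r)) : A
(t (m (h) (r))) : ✗ arg 0 at [0] has sort A, expected B

ill-sorted at position [0]: expected B, got A


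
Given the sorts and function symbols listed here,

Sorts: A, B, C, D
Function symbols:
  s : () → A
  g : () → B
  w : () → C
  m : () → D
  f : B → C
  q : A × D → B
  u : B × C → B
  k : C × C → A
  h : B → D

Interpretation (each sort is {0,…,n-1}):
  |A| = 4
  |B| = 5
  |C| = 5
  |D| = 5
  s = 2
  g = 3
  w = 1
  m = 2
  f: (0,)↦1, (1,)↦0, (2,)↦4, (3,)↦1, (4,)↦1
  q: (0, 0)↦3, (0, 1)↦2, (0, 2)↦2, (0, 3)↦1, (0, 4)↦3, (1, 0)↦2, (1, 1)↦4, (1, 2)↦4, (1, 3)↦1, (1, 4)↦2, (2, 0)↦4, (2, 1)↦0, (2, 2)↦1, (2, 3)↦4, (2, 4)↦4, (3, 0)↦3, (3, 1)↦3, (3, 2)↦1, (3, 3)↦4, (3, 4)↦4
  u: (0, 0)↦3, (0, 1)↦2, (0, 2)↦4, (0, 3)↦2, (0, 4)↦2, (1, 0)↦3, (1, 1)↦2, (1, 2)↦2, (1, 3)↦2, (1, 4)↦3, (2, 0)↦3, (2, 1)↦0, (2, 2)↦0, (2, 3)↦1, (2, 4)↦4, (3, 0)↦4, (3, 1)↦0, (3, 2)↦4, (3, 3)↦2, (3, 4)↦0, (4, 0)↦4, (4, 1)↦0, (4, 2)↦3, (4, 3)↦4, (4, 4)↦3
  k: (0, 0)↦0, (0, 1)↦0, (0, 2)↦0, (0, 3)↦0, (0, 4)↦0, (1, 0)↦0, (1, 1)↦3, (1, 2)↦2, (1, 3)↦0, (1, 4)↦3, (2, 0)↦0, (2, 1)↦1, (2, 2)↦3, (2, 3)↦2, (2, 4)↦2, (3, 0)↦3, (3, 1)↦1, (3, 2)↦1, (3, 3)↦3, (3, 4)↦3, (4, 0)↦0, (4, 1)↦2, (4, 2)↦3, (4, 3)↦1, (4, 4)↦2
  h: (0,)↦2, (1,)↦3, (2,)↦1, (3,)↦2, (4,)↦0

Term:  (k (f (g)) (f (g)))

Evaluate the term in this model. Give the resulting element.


value = 3

  g = 3
  (f (g)) = f(3,) = 1
  g = 3
  (f (g)) = f(3,) = 1
  (k (f (g)) (f (g))) = k(1, 1) = 3


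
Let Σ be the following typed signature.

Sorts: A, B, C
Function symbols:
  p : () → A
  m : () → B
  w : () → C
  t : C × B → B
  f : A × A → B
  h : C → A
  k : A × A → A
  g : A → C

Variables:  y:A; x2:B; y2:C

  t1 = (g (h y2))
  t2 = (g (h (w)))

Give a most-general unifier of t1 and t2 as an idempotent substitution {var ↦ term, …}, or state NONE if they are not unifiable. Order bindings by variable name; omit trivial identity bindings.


{y2 ↦ (w)}


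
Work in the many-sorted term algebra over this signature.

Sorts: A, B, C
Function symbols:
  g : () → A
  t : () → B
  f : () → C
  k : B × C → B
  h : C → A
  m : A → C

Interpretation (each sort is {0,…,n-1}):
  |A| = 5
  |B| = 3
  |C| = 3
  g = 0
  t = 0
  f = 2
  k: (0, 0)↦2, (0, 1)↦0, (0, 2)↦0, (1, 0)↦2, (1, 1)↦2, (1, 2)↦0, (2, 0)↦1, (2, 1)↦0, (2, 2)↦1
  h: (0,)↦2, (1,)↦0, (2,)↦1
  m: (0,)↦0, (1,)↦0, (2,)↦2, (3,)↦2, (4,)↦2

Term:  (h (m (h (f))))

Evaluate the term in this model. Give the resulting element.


  f = 2
  (h (f)) = h(2,) = 1
  (m (h (f))) = m(1,) = 0
  (h (m (h (f)))) = h(0,) = 2

value = 2


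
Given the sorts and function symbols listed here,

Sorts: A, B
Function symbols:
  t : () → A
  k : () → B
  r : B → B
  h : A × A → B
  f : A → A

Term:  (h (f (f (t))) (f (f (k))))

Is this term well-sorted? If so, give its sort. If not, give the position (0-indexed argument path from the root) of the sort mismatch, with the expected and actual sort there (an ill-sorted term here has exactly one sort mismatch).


ill-sorted at position [1, 0, 0]: expected A, got B

      (t) : A
    (f (t)) : A
  (f (f (t))) : A
      (k) : B
    (f (k)) : ✗ arg 0 at [1, 0, 0] has sort B, expected A


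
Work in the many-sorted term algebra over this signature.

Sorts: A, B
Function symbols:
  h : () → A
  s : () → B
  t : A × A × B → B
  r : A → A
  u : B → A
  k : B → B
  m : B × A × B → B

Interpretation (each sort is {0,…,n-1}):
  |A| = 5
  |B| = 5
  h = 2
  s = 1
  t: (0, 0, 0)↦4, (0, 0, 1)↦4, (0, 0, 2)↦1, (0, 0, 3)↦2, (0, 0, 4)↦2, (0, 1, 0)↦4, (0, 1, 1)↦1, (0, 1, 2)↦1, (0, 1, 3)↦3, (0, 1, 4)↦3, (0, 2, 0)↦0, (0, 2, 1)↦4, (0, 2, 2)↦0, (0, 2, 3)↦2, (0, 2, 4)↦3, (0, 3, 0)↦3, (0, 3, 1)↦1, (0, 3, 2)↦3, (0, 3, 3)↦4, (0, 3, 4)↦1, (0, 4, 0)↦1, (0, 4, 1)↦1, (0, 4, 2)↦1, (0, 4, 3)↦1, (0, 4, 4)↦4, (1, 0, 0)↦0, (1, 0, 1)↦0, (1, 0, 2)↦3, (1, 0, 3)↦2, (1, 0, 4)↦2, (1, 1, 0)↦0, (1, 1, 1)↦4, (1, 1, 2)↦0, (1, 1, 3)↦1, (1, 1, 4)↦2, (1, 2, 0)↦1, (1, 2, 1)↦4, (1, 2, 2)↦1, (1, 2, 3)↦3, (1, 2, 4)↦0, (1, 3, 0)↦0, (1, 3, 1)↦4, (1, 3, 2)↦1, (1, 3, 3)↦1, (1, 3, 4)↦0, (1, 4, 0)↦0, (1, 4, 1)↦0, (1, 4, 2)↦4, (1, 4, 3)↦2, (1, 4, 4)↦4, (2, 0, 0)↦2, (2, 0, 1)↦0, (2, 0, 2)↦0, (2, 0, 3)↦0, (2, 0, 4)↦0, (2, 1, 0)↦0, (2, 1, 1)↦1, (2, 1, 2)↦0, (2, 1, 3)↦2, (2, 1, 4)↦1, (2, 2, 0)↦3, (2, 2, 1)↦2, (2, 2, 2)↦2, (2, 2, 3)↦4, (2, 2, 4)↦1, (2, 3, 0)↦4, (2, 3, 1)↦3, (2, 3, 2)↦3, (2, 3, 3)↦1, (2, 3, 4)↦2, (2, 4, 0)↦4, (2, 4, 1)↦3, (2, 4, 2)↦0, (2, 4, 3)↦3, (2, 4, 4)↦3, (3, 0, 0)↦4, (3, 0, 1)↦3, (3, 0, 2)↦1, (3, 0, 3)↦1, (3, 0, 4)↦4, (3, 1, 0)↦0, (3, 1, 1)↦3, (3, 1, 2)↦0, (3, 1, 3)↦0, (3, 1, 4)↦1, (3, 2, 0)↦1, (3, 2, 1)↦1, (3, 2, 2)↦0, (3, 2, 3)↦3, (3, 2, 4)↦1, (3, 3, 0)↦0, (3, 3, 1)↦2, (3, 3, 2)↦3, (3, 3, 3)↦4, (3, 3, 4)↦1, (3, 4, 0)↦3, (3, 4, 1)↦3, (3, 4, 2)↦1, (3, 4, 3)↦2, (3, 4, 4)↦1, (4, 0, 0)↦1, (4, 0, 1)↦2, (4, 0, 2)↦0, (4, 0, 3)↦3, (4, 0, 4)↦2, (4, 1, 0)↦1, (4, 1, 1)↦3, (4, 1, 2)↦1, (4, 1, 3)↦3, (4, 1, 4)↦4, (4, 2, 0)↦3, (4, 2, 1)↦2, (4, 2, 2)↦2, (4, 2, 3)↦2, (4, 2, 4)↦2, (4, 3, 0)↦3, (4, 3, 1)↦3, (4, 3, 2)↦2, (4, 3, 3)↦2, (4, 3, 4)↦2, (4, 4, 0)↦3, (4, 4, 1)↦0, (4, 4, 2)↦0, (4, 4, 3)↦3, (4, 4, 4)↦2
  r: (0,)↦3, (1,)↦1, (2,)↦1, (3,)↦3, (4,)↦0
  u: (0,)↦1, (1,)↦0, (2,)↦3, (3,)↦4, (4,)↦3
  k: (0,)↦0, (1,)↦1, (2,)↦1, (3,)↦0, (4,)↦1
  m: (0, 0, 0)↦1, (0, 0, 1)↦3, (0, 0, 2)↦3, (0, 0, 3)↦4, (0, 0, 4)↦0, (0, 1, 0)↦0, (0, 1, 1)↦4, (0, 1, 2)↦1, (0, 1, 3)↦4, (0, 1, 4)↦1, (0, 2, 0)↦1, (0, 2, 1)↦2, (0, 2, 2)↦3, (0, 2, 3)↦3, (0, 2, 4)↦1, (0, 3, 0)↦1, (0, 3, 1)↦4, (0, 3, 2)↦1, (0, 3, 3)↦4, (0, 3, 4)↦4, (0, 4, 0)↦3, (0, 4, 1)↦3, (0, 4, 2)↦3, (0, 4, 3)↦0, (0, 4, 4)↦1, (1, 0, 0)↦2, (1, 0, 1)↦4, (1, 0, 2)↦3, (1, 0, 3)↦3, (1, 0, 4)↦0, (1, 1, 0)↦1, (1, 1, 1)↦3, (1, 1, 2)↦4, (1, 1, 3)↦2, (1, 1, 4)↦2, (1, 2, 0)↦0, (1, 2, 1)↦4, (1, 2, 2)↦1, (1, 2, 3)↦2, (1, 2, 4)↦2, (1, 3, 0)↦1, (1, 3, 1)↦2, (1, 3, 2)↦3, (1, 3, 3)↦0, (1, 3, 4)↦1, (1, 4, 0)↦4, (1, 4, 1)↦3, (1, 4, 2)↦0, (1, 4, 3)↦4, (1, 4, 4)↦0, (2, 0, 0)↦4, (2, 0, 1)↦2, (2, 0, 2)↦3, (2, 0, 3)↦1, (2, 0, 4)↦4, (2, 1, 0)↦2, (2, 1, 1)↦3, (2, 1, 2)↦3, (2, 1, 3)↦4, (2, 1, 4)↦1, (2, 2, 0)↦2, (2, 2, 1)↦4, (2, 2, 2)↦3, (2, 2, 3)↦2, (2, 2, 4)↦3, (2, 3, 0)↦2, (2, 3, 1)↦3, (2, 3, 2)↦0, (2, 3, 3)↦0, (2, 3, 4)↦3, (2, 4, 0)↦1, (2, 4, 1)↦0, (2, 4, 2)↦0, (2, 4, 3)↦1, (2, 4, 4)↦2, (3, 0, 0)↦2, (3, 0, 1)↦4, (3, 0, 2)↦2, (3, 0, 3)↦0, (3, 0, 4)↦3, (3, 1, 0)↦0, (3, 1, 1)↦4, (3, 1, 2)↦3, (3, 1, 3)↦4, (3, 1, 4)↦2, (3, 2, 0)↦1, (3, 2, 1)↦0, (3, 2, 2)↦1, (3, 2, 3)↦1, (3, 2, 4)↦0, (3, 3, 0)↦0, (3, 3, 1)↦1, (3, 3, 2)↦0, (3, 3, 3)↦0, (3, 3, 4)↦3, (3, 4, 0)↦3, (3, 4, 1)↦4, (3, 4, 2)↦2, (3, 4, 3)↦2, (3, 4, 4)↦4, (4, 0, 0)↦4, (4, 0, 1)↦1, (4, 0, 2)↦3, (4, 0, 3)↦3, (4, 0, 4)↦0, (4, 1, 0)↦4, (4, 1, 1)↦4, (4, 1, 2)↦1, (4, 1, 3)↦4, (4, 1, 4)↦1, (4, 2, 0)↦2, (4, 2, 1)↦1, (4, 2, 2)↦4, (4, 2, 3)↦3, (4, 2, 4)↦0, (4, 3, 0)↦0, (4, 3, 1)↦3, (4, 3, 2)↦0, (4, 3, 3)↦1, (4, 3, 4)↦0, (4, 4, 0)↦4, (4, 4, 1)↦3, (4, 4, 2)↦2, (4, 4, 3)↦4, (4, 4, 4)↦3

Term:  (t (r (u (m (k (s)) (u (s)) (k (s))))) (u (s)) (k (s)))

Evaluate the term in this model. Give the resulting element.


value = 3

  s = 1
  (k (s)) = k(1,) = 1
  s = 1
  (u (s)) = u(1,) = 0
  s = 1
  (k (s)) = k(1,) = 1
  (m (k (s)) (u (s)) (k (s))) = m(1, 0, 1) = 4
  (u (m (k (s)) (u (s)) (k (s)))) = u(4,) = 3
  (r (u (m (k (s)) (u (s)) (k (s))))) = r(3,) = 3
  s = 1
  (u (s)) = u(1,) = 0
  s = 1
  (k (s)) = k(1,) = 1
  (t (r (u (m (k (s)) (u (s)) (k (s))))) (u (s)) (k (s))) = t(3, 0, 1) = 3


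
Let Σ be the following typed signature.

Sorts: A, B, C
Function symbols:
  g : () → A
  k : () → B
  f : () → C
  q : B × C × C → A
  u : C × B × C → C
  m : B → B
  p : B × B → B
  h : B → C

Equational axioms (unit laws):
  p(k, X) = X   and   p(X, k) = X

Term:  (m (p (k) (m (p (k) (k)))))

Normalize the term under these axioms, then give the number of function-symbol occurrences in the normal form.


1. (m (p (k) (m (p (k) (k)))))  →  (m (m (p (k) (k))))
2. (m (m (p (k) (k))))  →  (m (m (k)))
normal form: (m (m (k)))

size = 3


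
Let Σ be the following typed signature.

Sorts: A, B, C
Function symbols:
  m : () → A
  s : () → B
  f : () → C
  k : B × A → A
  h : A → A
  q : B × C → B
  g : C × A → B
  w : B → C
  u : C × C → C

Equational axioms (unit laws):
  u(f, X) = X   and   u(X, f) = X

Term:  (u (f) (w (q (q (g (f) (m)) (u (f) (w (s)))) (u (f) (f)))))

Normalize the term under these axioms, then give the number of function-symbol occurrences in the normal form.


size = 9

1. (u (f) (w (q (q (g (f) (m)) (u (f) (w (s)))) (u (f) (f)))))  →  (w (q (q (g (f) (m)) (u (f) (w (s)))) (u (f) (f))))
2. (w (q (q (g (f) (m)) (u (f) (w (s)))) (u (f) (f))))  →  (w (q (q (g (f) (m)) (w (s))) (u (f) (f))))
3. (w (q (q (g (f) (m)) (w (s))) (u (f) (f))))  →  (w (q (q (g (f) (m)) (w (s))) (f)))
normal form: (w (q (q (g (f) (m)) (w (s))) (f)))


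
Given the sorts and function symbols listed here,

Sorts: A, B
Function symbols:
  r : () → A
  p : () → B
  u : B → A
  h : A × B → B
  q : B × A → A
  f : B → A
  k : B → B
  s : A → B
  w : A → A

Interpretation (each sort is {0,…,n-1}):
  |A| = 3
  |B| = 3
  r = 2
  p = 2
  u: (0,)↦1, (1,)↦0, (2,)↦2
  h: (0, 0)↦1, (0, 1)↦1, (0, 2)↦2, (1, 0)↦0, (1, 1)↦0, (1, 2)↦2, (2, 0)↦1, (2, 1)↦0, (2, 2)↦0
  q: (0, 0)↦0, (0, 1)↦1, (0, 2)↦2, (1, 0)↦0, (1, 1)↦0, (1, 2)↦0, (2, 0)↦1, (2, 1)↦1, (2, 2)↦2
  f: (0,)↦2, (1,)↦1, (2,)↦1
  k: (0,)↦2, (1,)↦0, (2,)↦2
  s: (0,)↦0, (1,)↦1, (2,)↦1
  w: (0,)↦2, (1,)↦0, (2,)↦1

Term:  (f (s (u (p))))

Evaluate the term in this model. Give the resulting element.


  p = 2
  (u (p)) = u(2,) = 2
  (s (u (p))) = s(2,) = 1
  (f (s (u (p)))) = f(1,) = 1

value = 1


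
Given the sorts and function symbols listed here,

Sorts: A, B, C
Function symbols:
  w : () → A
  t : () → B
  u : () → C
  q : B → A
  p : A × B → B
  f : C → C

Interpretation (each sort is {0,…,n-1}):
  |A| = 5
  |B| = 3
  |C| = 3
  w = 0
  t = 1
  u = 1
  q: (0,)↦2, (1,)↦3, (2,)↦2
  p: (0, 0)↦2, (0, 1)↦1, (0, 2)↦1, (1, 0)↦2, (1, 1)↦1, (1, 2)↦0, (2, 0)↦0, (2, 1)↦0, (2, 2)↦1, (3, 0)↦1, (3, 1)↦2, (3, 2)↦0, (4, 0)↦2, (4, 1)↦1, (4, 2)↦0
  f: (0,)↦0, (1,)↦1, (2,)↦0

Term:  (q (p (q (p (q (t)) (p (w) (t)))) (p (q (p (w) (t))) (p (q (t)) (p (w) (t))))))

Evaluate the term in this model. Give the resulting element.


  t = 1
  (q (t)) = q(1,) = 3
  w = 0
  t = 1
  (p (w) (t)) = p(0, 1) = 1
  (p (q (t)) (p (w) (t))) = p(3, 1) = 2
  (q (p (q (t)) (p (w) (t)))) = q(2,) = 2
  w = 0
  t = 1
  (p (w) (t)) = p(0, 1) = 1
  (q (p (w) (t))) = q(1,) = 3
  t = 1
  (q (t)) = q(1,) = 3
  w = 0
  t = 1
  (p (w) (t)) = p(0, 1) = 1
  (p (q (t)) (p (w) (t))) = p(3, 1) = 2
  (p (q (p (w) (t))) (p (q (t)) (p (w) (t)))) = p(3, 2) = 0
  (p (q (p (q (t)) (p (w) (t)))) (p (q (p (w) (t))) (p (q (t)) (p (w) (t))))) = p(2, 0) = 0
  (q (p (q (p (q (t)) (p (w) (t)))) (p (q (p (w) (t))) (p (q (t)) (p (w) (t)))))) = q(0,) = 2

value = 2


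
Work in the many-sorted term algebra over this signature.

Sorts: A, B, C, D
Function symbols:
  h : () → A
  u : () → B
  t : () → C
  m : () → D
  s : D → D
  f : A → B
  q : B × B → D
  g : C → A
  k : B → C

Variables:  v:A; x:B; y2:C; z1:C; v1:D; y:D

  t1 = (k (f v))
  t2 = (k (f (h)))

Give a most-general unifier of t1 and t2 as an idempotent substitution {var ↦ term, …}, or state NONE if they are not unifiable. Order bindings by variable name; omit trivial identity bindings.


{v ↦ (h)}


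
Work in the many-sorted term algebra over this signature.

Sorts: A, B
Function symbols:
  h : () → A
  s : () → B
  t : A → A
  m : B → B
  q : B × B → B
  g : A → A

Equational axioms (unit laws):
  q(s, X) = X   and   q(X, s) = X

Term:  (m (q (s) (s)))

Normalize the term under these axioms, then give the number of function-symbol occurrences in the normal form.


size = 2

1. (m (q (s) (s)))  →  (m (s))
normal form: (m (s))


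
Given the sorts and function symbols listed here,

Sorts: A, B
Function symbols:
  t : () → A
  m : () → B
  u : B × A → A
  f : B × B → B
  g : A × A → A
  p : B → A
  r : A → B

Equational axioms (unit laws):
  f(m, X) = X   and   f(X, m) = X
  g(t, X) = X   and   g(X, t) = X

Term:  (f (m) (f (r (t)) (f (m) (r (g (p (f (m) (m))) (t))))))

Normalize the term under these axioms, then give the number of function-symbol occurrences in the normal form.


size = 6

1. (f (m) (f (r (t)) (f (m) (r (g (p (f (m) (m))) (t))))))  →  (f (r (t)) (f (m) (r (g (p (f (m) (m))) (t)))))
2. (f (r (t)) (f (m) (r (g (p (f (m) (m))) (t)))))  →  (f (r (t)) (r (g (p (f (m) (m))) (t))))
3. (f (r (t)) (r (g (p (f (m) (m))) (t))))  →  (f (r (t)) (r (p (f (m) (m)))))
4. (f (r (t)) (r (p (f (m) (m)))))  →  (f (r (t)) (r (p (m))))
normal form: (f (r (t)) (r (p (m))))


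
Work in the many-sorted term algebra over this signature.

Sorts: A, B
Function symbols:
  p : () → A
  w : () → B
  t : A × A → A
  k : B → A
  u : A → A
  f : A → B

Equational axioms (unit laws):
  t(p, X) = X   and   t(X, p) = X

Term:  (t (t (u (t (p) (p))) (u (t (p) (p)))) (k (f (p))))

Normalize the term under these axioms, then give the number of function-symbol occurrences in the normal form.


1. (t (t (u (t (p) (p))) (u (t (p) (p)))) (k (f (p))))  →  (t (t (u (p)) (u (t (p) (p)))) (k (f (p))))
2. (t (t (u (p)) (u (t (p) (p)))) (k (f (p))))  →  (t (t (u (p)) (u (p))) (k (f (p))))
normal form: (t (t (u (p)) (u (p))) (k (f (p))))

size = 9


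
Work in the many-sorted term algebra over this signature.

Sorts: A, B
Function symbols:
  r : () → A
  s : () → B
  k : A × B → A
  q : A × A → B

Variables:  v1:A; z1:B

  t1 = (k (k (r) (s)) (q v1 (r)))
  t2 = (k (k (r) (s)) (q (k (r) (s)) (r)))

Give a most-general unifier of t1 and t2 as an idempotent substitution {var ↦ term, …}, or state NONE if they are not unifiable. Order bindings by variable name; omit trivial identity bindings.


{v1 ↦ (k (r) (s))}


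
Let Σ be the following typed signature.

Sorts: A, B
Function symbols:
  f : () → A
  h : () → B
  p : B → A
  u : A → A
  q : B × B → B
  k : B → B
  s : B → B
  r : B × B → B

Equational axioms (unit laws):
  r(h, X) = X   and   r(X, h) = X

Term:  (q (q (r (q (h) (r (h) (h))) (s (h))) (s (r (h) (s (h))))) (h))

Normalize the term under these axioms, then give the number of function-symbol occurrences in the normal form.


size = 12

1. (q (q (r (q (h) (r (h) (h))) (s (h))) (s (r (h) (s (h))))) (h))  →  (q (q (r (q (h) (h)) (s (h))) (s (r (h) (s (h))))) (h))
2. (q (q (r (q (h) (h)) (s (h))) (s (r (h) (s (h))))) (h))  →  (q (q (r (q (h) (h)) (s (h))) (s (s (h)))) (h))
normal form: (q (q (r (q (h) (h)) (s (h))) (s (s (h)))) (h))


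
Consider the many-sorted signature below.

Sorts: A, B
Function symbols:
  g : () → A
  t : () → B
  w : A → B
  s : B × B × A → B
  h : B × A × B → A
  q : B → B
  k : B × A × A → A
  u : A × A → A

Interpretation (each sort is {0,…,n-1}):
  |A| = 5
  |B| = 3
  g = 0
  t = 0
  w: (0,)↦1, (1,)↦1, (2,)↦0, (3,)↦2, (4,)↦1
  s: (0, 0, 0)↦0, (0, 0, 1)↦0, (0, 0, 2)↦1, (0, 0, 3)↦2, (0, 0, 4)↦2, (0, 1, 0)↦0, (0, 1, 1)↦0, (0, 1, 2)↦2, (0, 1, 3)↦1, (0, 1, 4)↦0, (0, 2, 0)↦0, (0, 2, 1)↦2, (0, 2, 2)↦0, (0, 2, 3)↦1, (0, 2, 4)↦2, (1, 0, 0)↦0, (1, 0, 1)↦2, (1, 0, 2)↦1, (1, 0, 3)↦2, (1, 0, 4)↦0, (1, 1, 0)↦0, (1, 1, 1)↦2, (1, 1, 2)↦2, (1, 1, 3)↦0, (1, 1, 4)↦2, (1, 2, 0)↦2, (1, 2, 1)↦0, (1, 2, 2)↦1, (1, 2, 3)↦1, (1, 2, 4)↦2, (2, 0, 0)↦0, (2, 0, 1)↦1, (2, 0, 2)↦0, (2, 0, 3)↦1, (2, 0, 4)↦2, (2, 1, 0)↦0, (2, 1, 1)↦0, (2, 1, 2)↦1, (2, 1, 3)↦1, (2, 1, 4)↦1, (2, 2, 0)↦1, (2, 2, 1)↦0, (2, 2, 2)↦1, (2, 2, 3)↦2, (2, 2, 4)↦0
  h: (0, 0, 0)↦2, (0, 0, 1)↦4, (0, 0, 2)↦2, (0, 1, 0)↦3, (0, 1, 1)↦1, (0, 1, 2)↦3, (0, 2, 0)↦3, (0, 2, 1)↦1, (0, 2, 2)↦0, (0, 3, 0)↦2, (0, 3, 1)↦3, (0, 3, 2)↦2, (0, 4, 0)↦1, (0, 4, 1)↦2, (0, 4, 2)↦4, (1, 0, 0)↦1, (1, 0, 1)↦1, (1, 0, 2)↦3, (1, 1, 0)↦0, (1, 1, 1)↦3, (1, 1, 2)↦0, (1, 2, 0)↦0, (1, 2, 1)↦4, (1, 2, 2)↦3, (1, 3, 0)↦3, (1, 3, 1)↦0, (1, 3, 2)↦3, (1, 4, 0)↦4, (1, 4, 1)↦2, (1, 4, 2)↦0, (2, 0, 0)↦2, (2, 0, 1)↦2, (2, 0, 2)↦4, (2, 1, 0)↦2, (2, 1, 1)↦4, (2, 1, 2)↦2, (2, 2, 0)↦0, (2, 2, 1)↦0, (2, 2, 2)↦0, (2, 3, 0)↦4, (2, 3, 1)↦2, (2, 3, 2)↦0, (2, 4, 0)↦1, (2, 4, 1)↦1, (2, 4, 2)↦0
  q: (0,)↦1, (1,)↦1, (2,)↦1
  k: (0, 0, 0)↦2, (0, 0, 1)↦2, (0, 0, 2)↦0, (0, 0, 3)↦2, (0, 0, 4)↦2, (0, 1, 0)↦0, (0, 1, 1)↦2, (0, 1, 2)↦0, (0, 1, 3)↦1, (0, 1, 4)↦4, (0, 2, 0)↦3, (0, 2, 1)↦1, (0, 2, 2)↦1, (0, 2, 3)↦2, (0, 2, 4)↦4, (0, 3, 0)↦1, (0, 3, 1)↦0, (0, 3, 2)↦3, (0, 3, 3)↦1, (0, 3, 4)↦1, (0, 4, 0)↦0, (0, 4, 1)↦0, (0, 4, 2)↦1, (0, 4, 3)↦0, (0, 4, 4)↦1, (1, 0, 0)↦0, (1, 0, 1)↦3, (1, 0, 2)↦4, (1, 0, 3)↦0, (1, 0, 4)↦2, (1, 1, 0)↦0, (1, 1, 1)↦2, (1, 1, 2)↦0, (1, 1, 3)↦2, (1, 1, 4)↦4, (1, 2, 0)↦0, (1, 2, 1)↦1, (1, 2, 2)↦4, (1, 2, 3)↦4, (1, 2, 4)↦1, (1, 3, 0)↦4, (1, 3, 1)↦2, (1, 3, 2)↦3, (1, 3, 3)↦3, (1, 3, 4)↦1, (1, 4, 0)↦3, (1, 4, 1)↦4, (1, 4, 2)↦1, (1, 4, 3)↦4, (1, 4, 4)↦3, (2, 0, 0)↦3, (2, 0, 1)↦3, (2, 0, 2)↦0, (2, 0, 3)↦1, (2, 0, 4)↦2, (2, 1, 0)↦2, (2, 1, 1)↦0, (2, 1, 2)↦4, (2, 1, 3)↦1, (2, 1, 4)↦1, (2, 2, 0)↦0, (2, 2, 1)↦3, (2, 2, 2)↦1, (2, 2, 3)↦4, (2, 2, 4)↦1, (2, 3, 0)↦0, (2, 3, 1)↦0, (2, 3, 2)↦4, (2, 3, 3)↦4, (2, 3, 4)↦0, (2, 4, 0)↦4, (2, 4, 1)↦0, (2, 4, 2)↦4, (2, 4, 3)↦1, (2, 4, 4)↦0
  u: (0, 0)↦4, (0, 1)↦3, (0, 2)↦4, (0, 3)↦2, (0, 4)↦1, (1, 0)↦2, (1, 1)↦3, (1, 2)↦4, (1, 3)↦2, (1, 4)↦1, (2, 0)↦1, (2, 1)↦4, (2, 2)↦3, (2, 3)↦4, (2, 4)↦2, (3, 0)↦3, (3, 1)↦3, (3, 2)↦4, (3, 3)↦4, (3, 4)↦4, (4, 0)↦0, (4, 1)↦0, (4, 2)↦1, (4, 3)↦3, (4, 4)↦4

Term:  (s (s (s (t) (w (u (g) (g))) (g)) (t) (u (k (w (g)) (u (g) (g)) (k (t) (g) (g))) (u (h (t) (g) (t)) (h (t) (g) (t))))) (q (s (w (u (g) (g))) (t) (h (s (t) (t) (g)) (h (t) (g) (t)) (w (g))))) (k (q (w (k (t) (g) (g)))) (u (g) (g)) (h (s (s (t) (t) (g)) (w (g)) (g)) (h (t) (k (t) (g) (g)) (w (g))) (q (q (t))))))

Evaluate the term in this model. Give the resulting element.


  t = 0
  g = 0
  g = 0
  (u (g) (g)) = u(0, 0) = 4
  (w (u (g) (g))) = w(4,) = 1
  g = 0
  (s (t) (w (u (g) (g))) (g)) = s(0, 1, 0) = 0
  t = 0
  g = 0
  (w (g)) = w(0,) = 1
  g = 0
  g = 0
  (u (g) (g)) = u(0, 0) = 4
  t = 0
  g = 0
  g = 0
  (k (t) (g) (g)) = k(0, 0, 0) = 2
  (k (w (g)) (u (g) (g)) (k (t) (g) (g))) = k(1, 4, 2) = 1
  t = 0
  g = 0
  t = 0
  (h (t) (g) (t)) = h(0, 0, 0) = 2
  t = 0
  g = 0
  t = 0
  (h (t) (g) (t)) = h(0, 0, 0) = 2
  (u (h (t) (g) (t)) (h (t) (g) (t))) = u(2, 2) = 3
  (u (k (w (g)) (u (g) (g)) (k (t) (g) (g))) (u (h (t) (g) (t)) (h (t) (g) (t)))) = u(1, 3) = 2
  (s (s (t) (w (u (g) (g))) (g)) (t) (u (k (w (g)) (u (g) (g)) (k (t) (g) (g))) (u (h (t) (g) (t)) (h (t) (g) (t))))) = s(0, 0, 2) = 1
  g = 0
  g = 0
  (u (g) (g)) = u(0, 0) = 4
  (w (u (g) (g))) = w(4,) = 1
  t = 0
  t = 0
  t = 0
  g = 0
  (s (t) (t) (g)) = s(0, 0, 0) = 0
  t = 0
  g = 0
  t = 0
  (h (t) (g) (t)) = h(0, 0, 0) = 2
  g = 0
  (w (g)) = w(0,) = 1
  (h (s (t) (t) (g)) (h (t) (g) (t)) (w (g))) = h(0, 2, 1) = 1
  (s (w (u (g) (g))) (t) (h (s (t) (t) (g)) (h (t) (g) (t)) (w (g)))) = s(1, 0, 1) = 2
  (q (s (w (u (g) (g))) (t) (h (s (t) (t) (g)) (h (t) (g) (t)) (w (g))))) = q(2,) = 1
  t = 0
  g = 0
  g = 0
  (k (t) (g) (g)) = k(0, 0, 0) = 2
  (w (k (t) (g) (g))) = w(2,) = 0
  (q (w (k (t) (g) (g)))) = q(0,) = 1
  g = 0
  g = 0
  (u (g) (g)) = u(0, 0) = 4
  t = 0
  t = 0
  g = 0
  (s (t) (t) (g)) = s(0, 0, 0) = 0
  g = 0
  (w (g)) = w(0,) = 1
  g = 0
  (s (s (t) (t) (g)) (w (g)) (g)) = s(0, 1, 0) = 0
  t = 0
  t = 0
  g = 0
  g = 0
  (k (t) (g) (g)) = k(0, 0, 0) = 2
  g = 0
  (w (g)) = w(0,) = 1
  (h (t) (k (t) (g) (g)) (w (g))) = h(0, 2, 1) = 1
  t = 0
  (q (t)) = q(0,) = 1
  (q (q (t))) = q(1,) = 1
  (h (s (s (t) (t) (g)) (w (g)) (g)) (h (t) (k (t) (g) (g)) (w (g))) (q (q (t)))) = h(0, 1, 1) = 1
  (k (q (w (k (t) (g) (g)))) (u (g) (g)) (h (s (s (t) (t) (g)) (w (g)) (g)) (h (t) (k (t) (g) (g)) (w (g))) (q (q (t))))) = k(1, 4, 1) = 4
  (s (s (s (t) (w (u (g) (g))) (g)) (t) (u (k (w (g)) (u (g) (g)) (k (t) (g) (g))) (u (h (t) (g) (t)) (h (t) (g) (t))))) (q (s (w (u (g) (g))) (t) (h (s (t) (t) (g)) (h (t) (g) (t)) (w (g))))) (k (q (w (k (t) (g) (g)))) (u (g) (g)) (h (s (s (t) (t) (g)) (w (g)) (g)) (h (t) (k (t) (g) (g)) (w (g))) (q (q (t)))))) = s(1, 1, 4) = 2

value = 2


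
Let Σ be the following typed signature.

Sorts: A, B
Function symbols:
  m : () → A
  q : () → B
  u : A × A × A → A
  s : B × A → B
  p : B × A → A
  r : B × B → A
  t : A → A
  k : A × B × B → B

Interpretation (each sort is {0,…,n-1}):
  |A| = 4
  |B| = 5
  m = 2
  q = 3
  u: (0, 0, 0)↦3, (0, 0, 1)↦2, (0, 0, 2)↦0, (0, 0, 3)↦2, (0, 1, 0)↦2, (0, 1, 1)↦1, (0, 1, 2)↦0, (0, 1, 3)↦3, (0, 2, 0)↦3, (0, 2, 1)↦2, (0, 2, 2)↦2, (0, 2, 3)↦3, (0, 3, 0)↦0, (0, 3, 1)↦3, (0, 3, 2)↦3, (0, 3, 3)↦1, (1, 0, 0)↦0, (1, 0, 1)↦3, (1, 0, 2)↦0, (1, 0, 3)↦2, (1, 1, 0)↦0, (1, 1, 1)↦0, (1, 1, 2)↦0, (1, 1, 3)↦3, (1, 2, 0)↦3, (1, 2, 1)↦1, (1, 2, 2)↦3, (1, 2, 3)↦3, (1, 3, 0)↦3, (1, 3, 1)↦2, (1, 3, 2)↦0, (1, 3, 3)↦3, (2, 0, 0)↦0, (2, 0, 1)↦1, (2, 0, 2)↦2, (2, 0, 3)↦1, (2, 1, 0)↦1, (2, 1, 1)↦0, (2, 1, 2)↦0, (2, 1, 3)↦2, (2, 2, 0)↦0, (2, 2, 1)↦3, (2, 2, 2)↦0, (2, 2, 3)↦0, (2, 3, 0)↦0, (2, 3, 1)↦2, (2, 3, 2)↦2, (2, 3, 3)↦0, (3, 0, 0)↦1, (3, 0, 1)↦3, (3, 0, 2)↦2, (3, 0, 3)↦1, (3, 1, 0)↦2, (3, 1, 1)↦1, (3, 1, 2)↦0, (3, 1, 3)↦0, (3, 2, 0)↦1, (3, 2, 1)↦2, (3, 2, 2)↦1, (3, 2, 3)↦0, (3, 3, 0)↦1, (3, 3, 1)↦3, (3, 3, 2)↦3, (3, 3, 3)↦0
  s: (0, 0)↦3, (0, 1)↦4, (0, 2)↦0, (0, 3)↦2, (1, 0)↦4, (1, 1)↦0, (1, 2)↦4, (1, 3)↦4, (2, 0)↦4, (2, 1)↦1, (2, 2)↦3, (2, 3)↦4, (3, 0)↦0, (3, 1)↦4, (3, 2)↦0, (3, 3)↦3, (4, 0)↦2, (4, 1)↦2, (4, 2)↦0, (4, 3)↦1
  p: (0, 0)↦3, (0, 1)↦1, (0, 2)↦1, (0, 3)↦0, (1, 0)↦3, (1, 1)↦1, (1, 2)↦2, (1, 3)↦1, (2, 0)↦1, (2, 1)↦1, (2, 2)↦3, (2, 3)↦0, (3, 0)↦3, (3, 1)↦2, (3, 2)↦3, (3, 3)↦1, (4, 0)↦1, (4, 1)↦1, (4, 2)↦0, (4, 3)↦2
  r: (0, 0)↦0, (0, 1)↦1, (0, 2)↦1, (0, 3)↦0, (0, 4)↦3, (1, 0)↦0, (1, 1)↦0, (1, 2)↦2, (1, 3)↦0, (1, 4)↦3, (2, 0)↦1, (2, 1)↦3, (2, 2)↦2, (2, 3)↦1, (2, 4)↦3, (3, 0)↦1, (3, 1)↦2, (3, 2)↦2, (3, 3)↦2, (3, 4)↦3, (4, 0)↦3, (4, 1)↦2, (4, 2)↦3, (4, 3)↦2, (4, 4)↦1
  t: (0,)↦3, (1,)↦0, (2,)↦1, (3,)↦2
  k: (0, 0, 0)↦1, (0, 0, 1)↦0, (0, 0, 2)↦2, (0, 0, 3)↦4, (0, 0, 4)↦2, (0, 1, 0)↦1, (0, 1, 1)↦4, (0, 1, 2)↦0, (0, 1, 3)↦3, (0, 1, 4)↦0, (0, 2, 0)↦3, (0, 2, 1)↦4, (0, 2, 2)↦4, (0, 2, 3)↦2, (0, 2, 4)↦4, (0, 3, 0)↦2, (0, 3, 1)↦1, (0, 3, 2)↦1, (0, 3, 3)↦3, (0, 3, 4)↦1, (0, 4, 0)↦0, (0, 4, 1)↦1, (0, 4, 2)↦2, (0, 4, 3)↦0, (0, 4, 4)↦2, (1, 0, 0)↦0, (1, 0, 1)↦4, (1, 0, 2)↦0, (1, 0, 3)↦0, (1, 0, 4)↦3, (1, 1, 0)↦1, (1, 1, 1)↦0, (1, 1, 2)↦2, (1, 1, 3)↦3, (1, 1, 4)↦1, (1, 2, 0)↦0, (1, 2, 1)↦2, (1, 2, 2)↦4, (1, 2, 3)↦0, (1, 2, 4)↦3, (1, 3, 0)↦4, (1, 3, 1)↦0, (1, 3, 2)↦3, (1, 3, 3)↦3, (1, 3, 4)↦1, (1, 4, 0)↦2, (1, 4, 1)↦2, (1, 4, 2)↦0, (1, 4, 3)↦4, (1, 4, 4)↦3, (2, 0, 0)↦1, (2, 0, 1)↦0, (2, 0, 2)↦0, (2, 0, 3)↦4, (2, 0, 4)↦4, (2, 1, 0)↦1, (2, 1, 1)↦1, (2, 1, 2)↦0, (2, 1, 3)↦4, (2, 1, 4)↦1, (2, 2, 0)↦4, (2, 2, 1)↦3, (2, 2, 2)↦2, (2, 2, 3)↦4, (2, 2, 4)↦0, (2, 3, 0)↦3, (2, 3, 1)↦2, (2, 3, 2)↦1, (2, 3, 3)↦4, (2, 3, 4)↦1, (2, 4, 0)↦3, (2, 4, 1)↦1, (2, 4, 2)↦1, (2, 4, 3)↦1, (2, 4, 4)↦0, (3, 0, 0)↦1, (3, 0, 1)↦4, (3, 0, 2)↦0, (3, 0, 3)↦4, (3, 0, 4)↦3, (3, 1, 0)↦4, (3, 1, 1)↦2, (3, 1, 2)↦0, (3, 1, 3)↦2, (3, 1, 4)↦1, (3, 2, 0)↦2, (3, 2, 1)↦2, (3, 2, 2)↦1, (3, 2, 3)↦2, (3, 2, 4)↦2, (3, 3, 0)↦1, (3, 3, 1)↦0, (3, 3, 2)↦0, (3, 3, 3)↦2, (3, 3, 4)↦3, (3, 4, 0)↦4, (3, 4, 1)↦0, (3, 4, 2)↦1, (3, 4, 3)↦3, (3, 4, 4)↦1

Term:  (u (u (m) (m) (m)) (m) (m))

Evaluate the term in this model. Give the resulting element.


  m = 2
  m = 2
  m = 2
  (u (m) (m) (m)) = u(2, 2, 2) = 0
  m = 2
  m = 2
  (u (u (m) (m) (m)) (m) (m)) = u(0, 2, 2) = 2

value = 2
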